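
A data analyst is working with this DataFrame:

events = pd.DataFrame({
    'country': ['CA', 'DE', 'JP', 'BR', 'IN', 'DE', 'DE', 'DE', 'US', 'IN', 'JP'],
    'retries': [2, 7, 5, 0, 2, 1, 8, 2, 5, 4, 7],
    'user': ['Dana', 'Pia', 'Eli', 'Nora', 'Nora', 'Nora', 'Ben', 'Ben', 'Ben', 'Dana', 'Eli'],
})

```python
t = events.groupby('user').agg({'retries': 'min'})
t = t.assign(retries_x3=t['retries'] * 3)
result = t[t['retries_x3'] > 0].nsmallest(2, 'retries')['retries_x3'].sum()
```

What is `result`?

group by user, min of retries:
      retries
user         
Ben         2
Dana        2
Eli         5
Nora        0
Pia         7
add column retries_x3 = t['retries'] * 3:
      retries  retries_x3
user                     
Ben         2           6
Dana        2           6
Eli         5          15
Nora        0           0
Pia         7          21
filter rows where retries_x3 > 0:
      retries  retries_x3
user                     
Ben         2           6
Dana        2           6
Eli         5          15
Pia         7          21
take 2 rows with smallest retries:
      retries  retries_x3
user                     
Ben         2           6
Dana        2           6
Reading off the sum of column 'retries_x3', we get 12.

12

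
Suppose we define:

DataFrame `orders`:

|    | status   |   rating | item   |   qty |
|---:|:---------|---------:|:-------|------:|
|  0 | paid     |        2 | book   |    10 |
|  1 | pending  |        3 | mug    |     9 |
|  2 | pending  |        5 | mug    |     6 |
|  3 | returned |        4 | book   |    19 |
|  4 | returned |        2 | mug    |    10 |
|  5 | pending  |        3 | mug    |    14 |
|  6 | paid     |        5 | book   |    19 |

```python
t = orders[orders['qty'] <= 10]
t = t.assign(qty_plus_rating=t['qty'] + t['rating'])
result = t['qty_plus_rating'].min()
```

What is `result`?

11

filter rows where qty <= 10:
     status  rating  item  qty
0      paid       2  book   10
1   pending       3   mug    9
2   pending       5   mug    6
4  returned       2   mug   10
add column qty_plus_rating = t['qty'] + t['rating']:
     status  rating  item  qty  qty_plus_rating
0      paid       2  book   10               12
1   pending       3   mug    9               12
2   pending       5   mug    6               11
4  returned       2   mug   10               12
The min of column 'qty_plus_rating' is 11.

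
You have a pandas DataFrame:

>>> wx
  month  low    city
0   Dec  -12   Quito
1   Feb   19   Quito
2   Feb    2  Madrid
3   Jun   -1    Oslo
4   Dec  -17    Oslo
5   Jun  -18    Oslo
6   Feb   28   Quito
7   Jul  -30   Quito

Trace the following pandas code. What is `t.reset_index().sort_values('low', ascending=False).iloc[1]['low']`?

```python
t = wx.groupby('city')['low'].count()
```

3

group by city, count of low:
city
Madrid    1
Oslo      3
Quito     4
Name: low, dtype: int64
reset_index():
     city  low
0  Madrid    1
1    Oslo    3
2   Quito    4
sort by low descending:
     city  low
2   Quito    4
1    Oslo    3
0  Madrid    1
Taking the value at position 1, column 'low' gives 3.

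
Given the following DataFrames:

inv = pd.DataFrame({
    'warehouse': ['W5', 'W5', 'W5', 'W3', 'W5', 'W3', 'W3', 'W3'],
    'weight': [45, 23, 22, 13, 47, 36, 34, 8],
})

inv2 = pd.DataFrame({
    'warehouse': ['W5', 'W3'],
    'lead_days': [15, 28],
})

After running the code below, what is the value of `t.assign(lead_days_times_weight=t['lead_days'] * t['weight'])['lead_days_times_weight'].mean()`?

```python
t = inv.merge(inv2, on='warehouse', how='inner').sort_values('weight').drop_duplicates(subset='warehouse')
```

277.0

merge on 'warehouse' (how='inner') → 8 rows:
  warehouse  weight  lead_days
0        W5      45         15
1        W5      23         15
2        W5      22         15
3        W3      13         28
4        W5      47         15
5        W3      36         28
6        W3      34         28
7        W3       8         28
sort by weight:
  warehouse  weight  lead_days
7        W3       8         28
3        W3      13         28
2        W5      22         15
1        W5      23         15
6        W3      34         28
5        W3      36         28
0        W5      45         15
4        W5      47         15
drop duplicate warehouse (keep=first):
  warehouse  weight  lead_days
7        W3       8         28
2        W5      22         15
add column lead_days_times_weight = t['lead_days'] * t['weight']:
  warehouse  weight  lead_days  lead_days_times_weight
7        W3       8         28                     224
2        W5      22         15                     330
mean of column 'lead_days_times_weight' → 277.0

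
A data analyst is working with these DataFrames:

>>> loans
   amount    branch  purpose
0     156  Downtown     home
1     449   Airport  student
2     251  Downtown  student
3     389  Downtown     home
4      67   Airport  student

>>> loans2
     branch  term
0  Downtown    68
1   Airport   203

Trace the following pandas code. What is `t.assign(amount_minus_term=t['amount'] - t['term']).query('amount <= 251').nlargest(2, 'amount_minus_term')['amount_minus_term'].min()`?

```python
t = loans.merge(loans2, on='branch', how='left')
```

merge on 'branch' (how='left') → 5 rows:
   amount    branch  purpose  term
0     156  Downtown     home    68
1     449   Airport  student   203
2     251  Downtown  student    68
3     389  Downtown     home    68
4      67   Airport  student   203
add column amount_minus_term = t['amount'] - t['term']:
   amount    branch  purpose  term  amount_minus_term
0     156  Downtown     home    68                 88
1     449   Airport  student   203                246
2     251  Downtown  student    68                183
3     389  Downtown     home    68                321
4      67   Airport  student   203               -136
filter rows where amount <= 251:
   amount    branch  purpose  term  amount_minus_term
0     156  Downtown     home    68                 88
2     251  Downtown  student    68                183
4      67   Airport  student   203               -136
take 2 rows with largest amount_minus_term:
   amount    branch  purpose  term  amount_minus_term
2     251  Downtown  student    68                183
0     156  Downtown     home    68                 88
min of column 'amount_minus_term' → 88

88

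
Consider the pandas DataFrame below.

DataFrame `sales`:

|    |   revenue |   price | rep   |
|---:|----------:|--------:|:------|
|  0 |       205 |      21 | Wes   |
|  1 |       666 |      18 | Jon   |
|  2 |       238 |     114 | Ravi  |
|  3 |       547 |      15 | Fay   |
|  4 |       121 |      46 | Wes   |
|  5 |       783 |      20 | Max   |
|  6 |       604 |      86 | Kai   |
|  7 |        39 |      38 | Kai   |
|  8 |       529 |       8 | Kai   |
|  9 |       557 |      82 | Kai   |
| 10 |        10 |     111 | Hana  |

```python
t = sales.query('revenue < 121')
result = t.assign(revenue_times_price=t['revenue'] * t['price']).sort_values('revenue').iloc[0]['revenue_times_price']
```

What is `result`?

1110

filter rows where revenue < 121:
    revenue  price   rep
7        39     38   Kai
10       10    111  Hana
add column revenue_times_price = t['revenue'] * t['price']:
    revenue  price   rep  revenue_times_price
7        39     38   Kai                 1482
10       10    111  Hana                 1110
sort by revenue:
    revenue  price   rep  revenue_times_price
10       10    111  Hana                 1110
7        39     38   Kai                 1482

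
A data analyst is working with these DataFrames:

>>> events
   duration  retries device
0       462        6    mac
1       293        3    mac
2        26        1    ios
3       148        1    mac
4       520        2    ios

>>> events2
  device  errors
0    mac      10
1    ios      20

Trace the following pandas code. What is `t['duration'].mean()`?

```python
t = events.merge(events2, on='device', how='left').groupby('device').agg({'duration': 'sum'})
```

merge on 'device' (how='left') → 5 rows:
   duration  retries device  errors
0       462        6    mac      10
1       293        3    mac      10
2        26        1    ios      20
3       148        1    mac      10
4       520        2    ios      20
group by device, sum of duration:
        duration
device          
ios          546
mac          903
Hence 724.5.

724.5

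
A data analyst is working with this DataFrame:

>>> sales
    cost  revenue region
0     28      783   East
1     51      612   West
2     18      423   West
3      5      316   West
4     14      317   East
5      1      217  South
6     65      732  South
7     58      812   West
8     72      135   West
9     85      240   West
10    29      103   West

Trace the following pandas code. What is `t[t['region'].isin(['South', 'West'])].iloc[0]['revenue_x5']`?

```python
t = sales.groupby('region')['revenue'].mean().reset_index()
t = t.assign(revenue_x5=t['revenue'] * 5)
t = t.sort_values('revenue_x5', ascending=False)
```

2372.5

group by region, mean of revenue:
region
East     550.000000
South    474.500000
West     377.285714
Name: revenue, dtype: float64
reset_index():
  region     revenue
0   East  550.000000
1  South  474.500000
2   West  377.285714
add column revenue_x5 = t['revenue'] * 5:
  region     revenue   revenue_x5
0   East  550.000000  2750.000000
1  South  474.500000  2372.500000
2   West  377.285714  1886.428571
sort by revenue_x5 descending:
  region     revenue   revenue_x5
0   East  550.000000  2750.000000
1  South  474.500000  2372.500000
2   West  377.285714  1886.428571
filter rows where region in ['South', 'West']:
  region     revenue   revenue_x5
1  South  474.500000  2372.500000
2   West  377.285714  1886.428571
Reading off the value at position 0, column 'revenue_x5', we get 2372.5.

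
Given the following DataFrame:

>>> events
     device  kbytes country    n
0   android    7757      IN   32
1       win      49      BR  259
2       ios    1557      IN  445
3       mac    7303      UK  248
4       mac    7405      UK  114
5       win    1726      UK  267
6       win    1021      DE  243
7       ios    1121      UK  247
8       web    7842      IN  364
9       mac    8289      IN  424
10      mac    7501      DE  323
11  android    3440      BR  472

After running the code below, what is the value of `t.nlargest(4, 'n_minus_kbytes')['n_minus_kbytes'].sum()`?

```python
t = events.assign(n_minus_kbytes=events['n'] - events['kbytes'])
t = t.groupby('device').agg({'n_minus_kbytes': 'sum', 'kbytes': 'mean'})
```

add column n_minus_kbytes = events['n'] - events['kbytes']:
     device  kbytes country    n  n_minus_kbytes
0   android    7757      IN   32           -7725
1       win      49      BR  259             210
2       ios    1557      IN  445           -1112
3       mac    7303      UK  248           -7055
4       mac    7405      UK  114           -7291
5       win    1726      UK  267           -1459
6       win    1021      DE  243            -778
7       ios    1121      UK  247            -874
8       web    7842      IN  364           -7478
9       mac    8289      IN  424           -7865
10      mac    7501      DE  323           -7178
11  android    3440      BR  472           -2968
group by device: sum(n_minus_kbytes), mean(kbytes):
         n_minus_kbytes  kbytes
device                         
android          -10693  5598.5
ios               -1986  1339.0
mac              -29389  7624.5
web               -7478  7842.0
win               -2027   932.0
take 4 rows with largest n_minus_kbytes:
         n_minus_kbytes  kbytes
device                         
ios               -1986  1339.0
win               -2027   932.0
web               -7478  7842.0
android          -10693  5598.5
Hence -22184.

-22184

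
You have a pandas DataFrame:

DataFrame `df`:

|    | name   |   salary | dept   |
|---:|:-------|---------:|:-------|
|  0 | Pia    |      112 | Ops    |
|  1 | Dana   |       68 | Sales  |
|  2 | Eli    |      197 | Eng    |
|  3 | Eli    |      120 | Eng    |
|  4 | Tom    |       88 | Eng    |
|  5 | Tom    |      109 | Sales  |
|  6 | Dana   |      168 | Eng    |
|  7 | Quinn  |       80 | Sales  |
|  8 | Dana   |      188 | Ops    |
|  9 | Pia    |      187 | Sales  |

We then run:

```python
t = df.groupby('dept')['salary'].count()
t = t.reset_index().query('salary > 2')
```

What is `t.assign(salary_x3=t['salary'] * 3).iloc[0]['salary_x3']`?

12

group by dept, count of salary:
dept
Eng      4
Ops      2
Sales    4
Name: salary, dtype: int64
reset_index():
    dept  salary
0    Eng       4
1    Ops       2
2  Sales       4
filter rows where salary > 2:
    dept  salary
0    Eng       4
2  Sales       4
add column salary_x3 = t['salary'] * 3:
    dept  salary  salary_x3
0    Eng       4         12
2  Sales       4         12
Finally, value at position 0, column 'salary_x3' = 12.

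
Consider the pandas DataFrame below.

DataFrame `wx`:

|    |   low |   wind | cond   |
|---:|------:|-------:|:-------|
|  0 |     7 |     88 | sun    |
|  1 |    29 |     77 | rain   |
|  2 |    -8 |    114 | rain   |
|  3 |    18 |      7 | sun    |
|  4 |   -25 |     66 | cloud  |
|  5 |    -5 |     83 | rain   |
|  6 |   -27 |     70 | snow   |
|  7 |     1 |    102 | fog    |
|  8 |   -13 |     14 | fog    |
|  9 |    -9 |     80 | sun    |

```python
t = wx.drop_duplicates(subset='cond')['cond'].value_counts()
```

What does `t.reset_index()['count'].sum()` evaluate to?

drop duplicate cond (keep=first):
   low  wind   cond
0    7    88    sun
1   29    77   rain
4  -25    66  cloud
6  -27    70   snow
7    1   102    fog
value_counts of cond:
cond
sun      1
rain     1
cloud    1
snow     1
fog      1
Name: count, dtype: int64
reset_index():
    cond  count
0    sun      1
1   rain      1
2  cloud      1
3   snow      1
4    fog      1
So sum() = 5.

5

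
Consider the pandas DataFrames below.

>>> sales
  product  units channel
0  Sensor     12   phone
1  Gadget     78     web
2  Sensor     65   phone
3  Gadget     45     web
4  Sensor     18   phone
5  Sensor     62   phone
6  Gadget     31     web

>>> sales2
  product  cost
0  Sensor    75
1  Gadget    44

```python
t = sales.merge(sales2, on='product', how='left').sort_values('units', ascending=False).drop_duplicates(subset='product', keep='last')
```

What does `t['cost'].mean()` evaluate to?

59.5

merge on 'product' (how='left') → 7 rows:
  product  units channel  cost
0  Sensor     12   phone    75
1  Gadget     78     web    44
2  Sensor     65   phone    75
3  Gadget     45     web    44
4  Sensor     18   phone    75
5  Sensor     62   phone    75
6  Gadget     31     web    44
sort by units descending:
  product  units channel  cost
1  Gadget     78     web    44
2  Sensor     65   phone    75
5  Sensor     62   phone    75
3  Gadget     45     web    44
6  Gadget     31     web    44
4  Sensor     18   phone    75
0  Sensor     12   phone    75
drop duplicate product (keep=last):
  product  units channel  cost
6  Gadget     31     web    44
0  Sensor     12   phone    75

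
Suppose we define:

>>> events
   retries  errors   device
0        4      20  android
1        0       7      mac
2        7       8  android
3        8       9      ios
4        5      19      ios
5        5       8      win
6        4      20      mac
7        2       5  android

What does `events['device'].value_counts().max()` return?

3

value_counts of device:
device
android    3
mac        2
ios        2
win        1
Name: count, dtype: int64
max of the resulting series → 3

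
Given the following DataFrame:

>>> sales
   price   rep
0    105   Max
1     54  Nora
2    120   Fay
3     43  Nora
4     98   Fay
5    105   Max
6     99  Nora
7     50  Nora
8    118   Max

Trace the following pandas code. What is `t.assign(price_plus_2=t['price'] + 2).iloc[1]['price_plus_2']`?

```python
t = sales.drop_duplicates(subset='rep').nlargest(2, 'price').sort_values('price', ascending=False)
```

107

drop duplicate rep (keep=first):
   price   rep
0    105   Max
1     54  Nora
2    120   Fay
take 2 rows with largest price:
   price  rep
2    120  Fay
0    105  Max
sort by price descending:
   price  rep
2    120  Fay
0    105  Max
add column price_plus_2 = t['price'] + 2:
   price  rep  price_plus_2
2    120  Fay           122
0    105  Max           107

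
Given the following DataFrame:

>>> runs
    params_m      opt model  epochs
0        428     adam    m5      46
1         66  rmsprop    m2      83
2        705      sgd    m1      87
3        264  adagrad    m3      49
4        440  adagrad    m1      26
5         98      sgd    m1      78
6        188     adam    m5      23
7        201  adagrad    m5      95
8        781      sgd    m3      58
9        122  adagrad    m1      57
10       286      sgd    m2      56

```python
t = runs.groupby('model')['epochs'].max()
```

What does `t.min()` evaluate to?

58

group by model, max of epochs:
model
m1    87
m2    83
m3    58
m5    95
Name: epochs, dtype: int64
The min of the resulting series is 58.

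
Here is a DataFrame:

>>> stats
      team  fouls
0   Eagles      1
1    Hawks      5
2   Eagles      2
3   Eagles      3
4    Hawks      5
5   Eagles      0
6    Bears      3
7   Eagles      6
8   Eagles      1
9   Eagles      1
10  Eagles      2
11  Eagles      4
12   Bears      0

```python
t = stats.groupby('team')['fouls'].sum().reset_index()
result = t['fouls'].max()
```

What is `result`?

group by team, sum of fouls:
team
Bears      3
Eagles    20
Hawks     10
Name: fouls, dtype: int64
reset_index():
     team  fouls
0   Bears      3
1  Eagles     20
2   Hawks     10
Reading off the max of column 'fouls', we get 20.

20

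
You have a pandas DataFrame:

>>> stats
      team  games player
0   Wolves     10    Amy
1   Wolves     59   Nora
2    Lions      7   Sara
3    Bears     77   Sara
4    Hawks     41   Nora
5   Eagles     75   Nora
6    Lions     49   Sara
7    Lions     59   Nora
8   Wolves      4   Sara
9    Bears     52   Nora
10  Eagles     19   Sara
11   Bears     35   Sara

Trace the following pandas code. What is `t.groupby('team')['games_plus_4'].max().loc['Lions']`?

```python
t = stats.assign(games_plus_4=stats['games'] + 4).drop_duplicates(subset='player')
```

11

add column games_plus_4 = stats['games'] + 4:
      team  games player  games_plus_4
0   Wolves     10    Amy            14
1   Wolves     59   Nora            63
2    Lions      7   Sara            11
3    Bears     77   Sara            81
4    Hawks     41   Nora            45
5   Eagles     75   Nora            79
6    Lions     49   Sara            53
7    Lions     59   Nora            63
8   Wolves      4   Sara             8
9    Bears     52   Nora            56
10  Eagles     19   Sara            23
11   Bears     35   Sara            39
drop duplicate player (keep=first):
     team  games player  games_plus_4
0  Wolves     10    Amy            14
1  Wolves     59   Nora            63
2   Lions      7   Sara            11
group by team, max of games_plus_4:
team
Lions     11
Wolves    63
Name: games_plus_4, dtype: int64
The value at index 'Lions' is 11.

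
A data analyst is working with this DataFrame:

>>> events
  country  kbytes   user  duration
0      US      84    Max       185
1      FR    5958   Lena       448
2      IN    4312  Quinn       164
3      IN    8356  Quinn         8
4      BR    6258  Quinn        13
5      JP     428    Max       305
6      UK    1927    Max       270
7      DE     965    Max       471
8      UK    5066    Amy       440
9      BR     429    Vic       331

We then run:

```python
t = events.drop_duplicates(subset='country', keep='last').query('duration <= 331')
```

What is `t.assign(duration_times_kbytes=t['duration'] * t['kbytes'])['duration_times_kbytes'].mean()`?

drop duplicate country (keep=last):
  country  kbytes   user  duration
0      US      84    Max       185
1      FR    5958   Lena       448
3      IN    8356  Quinn         8
5      JP     428    Max       305
7      DE     965    Max       471
8      UK    5066    Amy       440
9      BR     429    Vic       331
filter rows where duration <= 331:
  country  kbytes   user  duration
0      US      84    Max       185
3      IN    8356  Quinn         8
5      JP     428    Max       305
9      BR     429    Vic       331
add column duration_times_kbytes = t['duration'] * t['kbytes']:
  country  kbytes   user  duration  duration_times_kbytes
0      US      84    Max       185                  15540
3      IN    8356  Quinn         8                  66848
5      JP     428    Max       305                 130540
9      BR     429    Vic       331                 141999
So mean() = 88731.75.

88731.75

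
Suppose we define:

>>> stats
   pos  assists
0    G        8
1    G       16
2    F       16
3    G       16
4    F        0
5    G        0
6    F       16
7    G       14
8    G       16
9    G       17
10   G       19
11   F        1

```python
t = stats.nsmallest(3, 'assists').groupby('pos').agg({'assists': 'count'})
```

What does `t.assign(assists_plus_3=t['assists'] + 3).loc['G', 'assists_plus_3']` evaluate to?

4

take 3 rows with smallest assists:
   pos  assists
4    F        0
5    G        0
11   F        1
group by pos, count of assists:
     assists
pos         
F          2
G          1
add column assists_plus_3 = t['assists'] + 3:
     assists  assists_plus_3
pos                         
F          2               5
G          1               4
Hence 4.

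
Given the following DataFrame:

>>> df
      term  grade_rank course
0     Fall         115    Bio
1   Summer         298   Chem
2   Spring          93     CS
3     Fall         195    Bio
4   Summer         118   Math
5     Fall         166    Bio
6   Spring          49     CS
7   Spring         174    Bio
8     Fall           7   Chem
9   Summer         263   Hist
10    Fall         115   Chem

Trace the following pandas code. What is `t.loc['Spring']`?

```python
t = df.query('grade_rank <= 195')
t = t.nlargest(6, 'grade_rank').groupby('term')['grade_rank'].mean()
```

174.0

filter rows where grade_rank <= 195:
      term  grade_rank course
0     Fall         115    Bio
2   Spring          93     CS
3     Fall         195    Bio
4   Summer         118   Math
5     Fall         166    Bio
6   Spring          49     CS
7   Spring         174    Bio
8     Fall           7   Chem
10    Fall         115   Chem
take 6 rows with largest grade_rank:
      term  grade_rank course
3     Fall         195    Bio
7   Spring         174    Bio
5     Fall         166    Bio
4   Summer         118   Math
0     Fall         115    Bio
10    Fall         115   Chem
group by term, mean of grade_rank:
term
Fall      147.75
Spring    174.00
Summer    118.00
Name: grade_rank, dtype: float64
The value at index 'Spring' is 174.0.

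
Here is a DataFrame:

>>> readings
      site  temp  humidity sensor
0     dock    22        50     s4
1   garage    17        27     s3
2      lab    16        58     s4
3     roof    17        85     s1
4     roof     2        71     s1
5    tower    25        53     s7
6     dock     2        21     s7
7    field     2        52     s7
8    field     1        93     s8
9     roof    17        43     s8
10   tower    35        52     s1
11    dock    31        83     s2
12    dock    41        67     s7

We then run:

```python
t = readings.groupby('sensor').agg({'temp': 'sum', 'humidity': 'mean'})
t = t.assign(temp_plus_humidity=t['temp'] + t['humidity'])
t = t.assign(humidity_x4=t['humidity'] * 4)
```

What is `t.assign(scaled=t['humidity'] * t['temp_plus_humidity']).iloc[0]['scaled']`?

group by sensor: sum(temp), mean(humidity):
        temp   humidity
sensor                 
s1        54  69.333333
s2        31  83.000000
s3        17  27.000000
s4        38  54.000000
s7        70  48.250000
s8        18  68.000000
add column temp_plus_humidity = t['temp'] + t['humidity']:
        temp   humidity  temp_plus_humidity
sensor                                     
s1        54  69.333333          123.333333
s2        31  83.000000          114.000000
s3        17  27.000000           44.000000
s4        38  54.000000           92.000000
s7        70  48.250000          118.250000
s8        18  68.000000           86.000000
add column humidity_x4 = t['humidity'] * 4:
        temp   humidity  temp_plus_humidity  humidity_x4
sensor                                                  
s1        54  69.333333          123.333333   277.333333
s2        31  83.000000          114.000000   332.000000
s3        17  27.000000           44.000000   108.000000
s4        38  54.000000           92.000000   216.000000
s7        70  48.250000          118.250000   193.000000
s8        18  68.000000           86.000000   272.000000
add column scaled = t['humidity'] * t['temp_plus_humidity']:
        temp   humidity  temp_plus_humidity  humidity_x4       scaled
sensor                                                               
s1        54  69.333333          123.333333   277.333333  8551.111111
s2        31  83.000000          114.000000   332.000000  9462.000000
s3        17  27.000000           44.000000   108.000000  1188.000000
s4        38  54.000000           92.000000   216.000000  4968.000000
s7        70  48.250000          118.250000   193.000000  5705.562500
s8        18  68.000000           86.000000   272.000000  5848.000000

8551.11111111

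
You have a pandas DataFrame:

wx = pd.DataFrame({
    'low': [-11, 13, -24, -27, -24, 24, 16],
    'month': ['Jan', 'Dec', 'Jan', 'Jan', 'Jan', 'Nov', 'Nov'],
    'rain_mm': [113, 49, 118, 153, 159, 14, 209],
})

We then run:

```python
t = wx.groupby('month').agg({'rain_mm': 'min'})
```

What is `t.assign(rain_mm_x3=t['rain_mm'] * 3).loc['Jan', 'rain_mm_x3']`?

339

group by month, min of rain_mm:
       rain_mm
month         
Dec         49
Jan        113
Nov         14
add column rain_mm_x3 = t['rain_mm'] * 3:
       rain_mm  rain_mm_x3
month                     
Dec         49         147
Jan        113         339
Nov         14          42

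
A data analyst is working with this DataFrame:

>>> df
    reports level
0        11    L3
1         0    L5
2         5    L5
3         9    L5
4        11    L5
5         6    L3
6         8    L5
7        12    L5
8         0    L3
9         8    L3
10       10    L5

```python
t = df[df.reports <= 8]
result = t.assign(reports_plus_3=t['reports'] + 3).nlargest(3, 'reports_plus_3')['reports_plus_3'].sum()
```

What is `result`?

31

filter rows where reports <= 8:
   reports level
1        0    L5
2        5    L5
5        6    L3
6        8    L5
8        0    L3
9        8    L3
add column reports_plus_3 = t['reports'] + 3:
   reports level  reports_plus_3
1        0    L5               3
2        5    L5               8
5        6    L3               9
6        8    L5              11
8        0    L3               3
9        8    L3              11
take 3 rows with largest reports_plus_3:
   reports level  reports_plus_3
6        8    L5              11
9        8    L3              11
5        6    L3               9
The sum of column 'reports_plus_3' is 31.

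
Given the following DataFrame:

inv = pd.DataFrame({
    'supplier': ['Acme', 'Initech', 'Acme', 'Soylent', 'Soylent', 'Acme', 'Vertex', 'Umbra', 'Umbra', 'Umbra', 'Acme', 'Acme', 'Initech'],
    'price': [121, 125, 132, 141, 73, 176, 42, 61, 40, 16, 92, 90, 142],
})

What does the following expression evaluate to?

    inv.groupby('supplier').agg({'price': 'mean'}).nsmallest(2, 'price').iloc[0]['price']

39.0

group by supplier, mean of price:
          price
supplier       
Acme      122.2
Initech   133.5
Soylent   107.0
Umbra      39.0
Vertex     42.0
take 2 rows with smallest price:
          price
supplier       
Umbra      39.0
Vertex     42.0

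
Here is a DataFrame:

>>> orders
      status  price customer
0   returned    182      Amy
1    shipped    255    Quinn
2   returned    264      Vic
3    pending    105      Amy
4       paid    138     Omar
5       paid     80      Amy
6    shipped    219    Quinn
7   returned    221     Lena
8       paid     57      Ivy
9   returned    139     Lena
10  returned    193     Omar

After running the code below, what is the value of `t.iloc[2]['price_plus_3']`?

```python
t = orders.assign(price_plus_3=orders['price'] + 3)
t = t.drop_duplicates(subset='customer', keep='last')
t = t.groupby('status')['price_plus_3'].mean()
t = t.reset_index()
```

222.0

add column price_plus_3 = orders['price'] + 3:
      status  price customer  price_plus_3
0   returned    182      Amy           185
1    shipped    255    Quinn           258
2   returned    264      Vic           267
3    pending    105      Amy           108
4       paid    138     Omar           141
5       paid     80      Amy            83
6    shipped    219    Quinn           222
7   returned    221     Lena           224
8       paid     57      Ivy            60
9   returned    139     Lena           142
10  returned    193     Omar           196
drop duplicate customer (keep=last):
      status  price customer  price_plus_3
2   returned    264      Vic           267
5       paid     80      Amy            83
6    shipped    219    Quinn           222
8       paid     57      Ivy            60
9   returned    139     Lena           142
10  returned    193     Omar           196
group by status, mean of price_plus_3:
status
paid         71.500000
returned    201.666667
shipped     222.000000
Name: price_plus_3, dtype: float64
reset_index():
     status  price_plus_3
0      paid     71.500000
1  returned    201.666667
2   shipped    222.000000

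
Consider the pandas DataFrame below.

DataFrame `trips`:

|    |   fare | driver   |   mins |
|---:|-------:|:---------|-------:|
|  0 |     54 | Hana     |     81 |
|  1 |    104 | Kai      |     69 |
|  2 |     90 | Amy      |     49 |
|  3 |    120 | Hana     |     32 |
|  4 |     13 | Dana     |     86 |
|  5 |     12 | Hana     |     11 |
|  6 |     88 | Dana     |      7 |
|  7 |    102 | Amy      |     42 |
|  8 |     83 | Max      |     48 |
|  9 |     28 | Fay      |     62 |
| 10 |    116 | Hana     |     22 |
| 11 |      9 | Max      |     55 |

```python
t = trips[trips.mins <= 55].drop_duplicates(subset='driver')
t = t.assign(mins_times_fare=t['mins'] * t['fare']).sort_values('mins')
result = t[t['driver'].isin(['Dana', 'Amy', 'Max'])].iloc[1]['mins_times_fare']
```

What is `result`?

filter rows where mins <= 55:
    fare driver  mins
2     90    Amy    49
3    120   Hana    32
5     12   Hana    11
6     88   Dana     7
7    102    Amy    42
8     83    Max    48
10   116   Hana    22
11     9    Max    55
drop duplicate driver (keep=first):
   fare driver  mins
2    90    Amy    49
3   120   Hana    32
6    88   Dana     7
8    83    Max    48
add column mins_times_fare = t['mins'] * t['fare']:
   fare driver  mins  mins_times_fare
2    90    Amy    49             4410
3   120   Hana    32             3840
6    88   Dana     7              616
8    83    Max    48             3984
sort by mins:
   fare driver  mins  mins_times_fare
6    88   Dana     7              616
3   120   Hana    32             3840
8    83    Max    48             3984
2    90    Amy    49             4410
filter rows where driver in ['Dana', 'Amy', 'Max']:
   fare driver  mins  mins_times_fare
6    88   Dana     7              616
8    83    Max    48             3984
2    90    Amy    49             4410
So iloc[1]['mins_times_fare'] = 3984.

3984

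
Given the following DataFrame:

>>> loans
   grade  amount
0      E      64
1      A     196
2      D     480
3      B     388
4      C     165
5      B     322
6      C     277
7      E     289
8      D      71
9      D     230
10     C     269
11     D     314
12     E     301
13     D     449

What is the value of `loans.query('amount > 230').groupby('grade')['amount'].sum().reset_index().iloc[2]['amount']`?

filter rows where amount > 230:
   grade  amount
2      D     480
3      B     388
5      B     322
6      C     277
7      E     289
10     C     269
11     D     314
12     E     301
13     D     449
group by grade, sum of amount:
grade
B     710
C     546
D    1243
E     590
Name: amount, dtype: int64
reset_index():
  grade  amount
0     B     710
1     C     546
2     D    1243
3     E     590
Reading off the value at position 2, column 'amount', we get 1243.

1243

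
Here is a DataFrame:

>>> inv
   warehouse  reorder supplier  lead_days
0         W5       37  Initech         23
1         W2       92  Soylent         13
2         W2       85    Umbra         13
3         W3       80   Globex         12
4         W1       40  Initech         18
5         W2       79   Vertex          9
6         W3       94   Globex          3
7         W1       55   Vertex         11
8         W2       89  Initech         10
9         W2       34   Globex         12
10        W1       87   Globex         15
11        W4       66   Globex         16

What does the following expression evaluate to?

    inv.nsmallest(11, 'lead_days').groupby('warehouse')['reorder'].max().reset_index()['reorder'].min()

66

take 11 rows with smallest lead_days:
   warehouse  reorder supplier  lead_days
6         W3       94   Globex          3
5         W2       79   Vertex          9
8         W2       89  Initech         10
7         W1       55   Vertex         11
3         W3       80   Globex         12
9         W2       34   Globex         12
1         W2       92  Soylent         13
2         W2       85    Umbra         13
10        W1       87   Globex         15
11        W4       66   Globex         16
4         W1       40  Initech         18
group by warehouse, max of reorder:
warehouse
W1    87
W2    92
W3    94
W4    66
Name: reorder, dtype: int64
reset_index():
  warehouse  reorder
0        W1       87
1        W2       92
2        W3       94
3        W4       66
Finally, min of column 'reorder' = 66.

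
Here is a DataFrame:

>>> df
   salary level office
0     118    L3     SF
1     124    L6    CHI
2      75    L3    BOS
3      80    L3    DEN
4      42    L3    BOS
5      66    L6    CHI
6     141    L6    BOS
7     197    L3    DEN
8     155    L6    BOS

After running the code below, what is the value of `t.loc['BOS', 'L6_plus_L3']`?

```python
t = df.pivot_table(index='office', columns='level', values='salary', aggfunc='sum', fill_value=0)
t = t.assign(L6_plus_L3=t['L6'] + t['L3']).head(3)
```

413

pivot: rows=office, cols=level, sum(salary):
level    L3   L6
office          
BOS     117  296
CHI       0  190
DEN     277    0
SF      118    0
add column L6_plus_L3 = t['L6'] + t['L3']:
level    L3   L6  L6_plus_L3
office                      
BOS     117  296         413
CHI       0  190         190
DEN     277    0         277
SF      118    0         118
take first 3 rows:
level    L3   L6  L6_plus_L3
office                      
BOS     117  296         413
CHI       0  190         190
DEN     277    0         277
Finally, value at row 'BOS', column 'L6_plus_L3' = 413.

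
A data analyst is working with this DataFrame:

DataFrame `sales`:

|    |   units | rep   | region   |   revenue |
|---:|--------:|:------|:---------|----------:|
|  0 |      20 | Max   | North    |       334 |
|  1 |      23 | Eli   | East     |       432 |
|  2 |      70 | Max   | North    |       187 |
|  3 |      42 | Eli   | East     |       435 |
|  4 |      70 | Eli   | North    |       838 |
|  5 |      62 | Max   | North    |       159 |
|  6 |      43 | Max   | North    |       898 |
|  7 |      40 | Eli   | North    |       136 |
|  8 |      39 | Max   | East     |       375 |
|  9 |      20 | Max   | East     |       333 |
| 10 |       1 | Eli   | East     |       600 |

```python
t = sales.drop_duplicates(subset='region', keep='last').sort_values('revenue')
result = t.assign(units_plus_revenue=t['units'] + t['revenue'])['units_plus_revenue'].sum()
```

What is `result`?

777

drop duplicate region (keep=last):
    units  rep region  revenue
7      40  Eli  North      136
10      1  Eli   East      600
sort by revenue:
    units  rep region  revenue
7      40  Eli  North      136
10      1  Eli   East      600
add column units_plus_revenue = t['units'] + t['revenue']:
    units  rep region  revenue  units_plus_revenue
7      40  Eli  North      136                 176
10      1  Eli   East      600                 601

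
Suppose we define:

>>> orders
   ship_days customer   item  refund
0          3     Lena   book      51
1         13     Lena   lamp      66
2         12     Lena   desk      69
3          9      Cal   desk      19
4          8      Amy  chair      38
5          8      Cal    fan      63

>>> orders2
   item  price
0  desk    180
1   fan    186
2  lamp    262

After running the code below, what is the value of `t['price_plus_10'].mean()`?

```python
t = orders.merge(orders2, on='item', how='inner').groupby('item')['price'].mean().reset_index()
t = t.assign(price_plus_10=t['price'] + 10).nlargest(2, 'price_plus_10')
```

merge on 'item' (how='inner') → 4 rows:
   ship_days customer  item  refund  price
0         13     Lena  lamp      66    262
1         12     Lena  desk      69    180
2          9      Cal  desk      19    180
3          8      Cal   fan      63    186
group by item, mean of price:
item
desk    180.0
fan     186.0
lamp    262.0
Name: price, dtype: float64
reset_index():
   item  price
0  desk  180.0
1   fan  186.0
2  lamp  262.0
add column price_plus_10 = t['price'] + 10:
   item  price  price_plus_10
0  desk  180.0          190.0
1   fan  186.0          196.0
2  lamp  262.0          272.0
take 2 rows with largest price_plus_10:
   item  price  price_plus_10
2  lamp  262.0          272.0
1   fan  186.0          196.0
Taking the mean of column 'price_plus_10' gives 234.0.

234.0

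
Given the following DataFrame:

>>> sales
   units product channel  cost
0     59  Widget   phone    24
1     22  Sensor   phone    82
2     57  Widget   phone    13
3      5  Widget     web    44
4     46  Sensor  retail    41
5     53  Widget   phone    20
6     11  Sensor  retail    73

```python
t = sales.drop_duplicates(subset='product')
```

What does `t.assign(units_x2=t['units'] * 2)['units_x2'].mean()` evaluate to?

81.0

drop duplicate product (keep=first):
   units product channel  cost
0     59  Widget   phone    24
1     22  Sensor   phone    82
add column units_x2 = t['units'] * 2:
   units product channel  cost  units_x2
0     59  Widget   phone    24       118
1     22  Sensor   phone    82        44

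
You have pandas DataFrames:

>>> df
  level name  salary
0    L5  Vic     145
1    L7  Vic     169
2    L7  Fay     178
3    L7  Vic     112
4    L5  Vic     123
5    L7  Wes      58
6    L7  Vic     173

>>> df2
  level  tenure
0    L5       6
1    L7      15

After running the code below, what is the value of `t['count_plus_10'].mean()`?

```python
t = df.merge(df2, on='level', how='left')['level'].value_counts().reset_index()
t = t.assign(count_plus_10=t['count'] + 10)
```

13.5

merge on 'level' (how='left') → 7 rows:
  level name  salary  tenure
0    L5  Vic     145       6
1    L7  Vic     169      15
2    L7  Fay     178      15
3    L7  Vic     112      15
4    L5  Vic     123       6
5    L7  Wes      58      15
6    L7  Vic     173      15
value_counts of level:
level
L7    5
L5    2
Name: count, dtype: int64
reset_index():
  level  count
0    L7      5
1    L5      2
add column count_plus_10 = t['count'] + 10:
  level  count  count_plus_10
0    L7      5             15
1    L5      2             12
Finally, mean of column 'count_plus_10' = 13.5.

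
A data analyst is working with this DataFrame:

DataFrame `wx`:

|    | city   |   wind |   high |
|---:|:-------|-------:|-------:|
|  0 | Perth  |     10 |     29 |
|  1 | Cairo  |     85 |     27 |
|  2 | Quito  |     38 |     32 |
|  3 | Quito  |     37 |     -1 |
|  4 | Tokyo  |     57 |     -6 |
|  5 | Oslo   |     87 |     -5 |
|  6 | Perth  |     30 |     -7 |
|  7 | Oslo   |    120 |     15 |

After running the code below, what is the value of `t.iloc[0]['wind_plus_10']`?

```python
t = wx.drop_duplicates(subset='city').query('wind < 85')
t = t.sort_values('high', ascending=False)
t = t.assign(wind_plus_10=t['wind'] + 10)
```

48

drop duplicate city (keep=first):
    city  wind  high
0  Perth    10    29
1  Cairo    85    27
2  Quito    38    32
4  Tokyo    57    -6
5   Oslo    87    -5
filter rows where wind < 85:
    city  wind  high
0  Perth    10    29
2  Quito    38    32
4  Tokyo    57    -6
sort by high descending:
    city  wind  high
2  Quito    38    32
0  Perth    10    29
4  Tokyo    57    -6
add column wind_plus_10 = t['wind'] + 10:
    city  wind  high  wind_plus_10
2  Quito    38    32            48
0  Perth    10    29            20
4  Tokyo    57    -6            67
value at position 0, column 'wind_plus_10' → 48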